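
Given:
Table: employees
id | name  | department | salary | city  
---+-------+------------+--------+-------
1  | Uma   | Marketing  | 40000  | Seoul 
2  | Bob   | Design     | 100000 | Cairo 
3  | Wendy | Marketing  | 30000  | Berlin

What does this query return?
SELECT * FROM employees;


SELECT * returns all 3 rows with all columns

3 rows:
1, Uma, Marketing, 40000, Seoul
2, Bob, Design, 100000, Cairo
3, Wendy, Marketing, 30000, Berlin


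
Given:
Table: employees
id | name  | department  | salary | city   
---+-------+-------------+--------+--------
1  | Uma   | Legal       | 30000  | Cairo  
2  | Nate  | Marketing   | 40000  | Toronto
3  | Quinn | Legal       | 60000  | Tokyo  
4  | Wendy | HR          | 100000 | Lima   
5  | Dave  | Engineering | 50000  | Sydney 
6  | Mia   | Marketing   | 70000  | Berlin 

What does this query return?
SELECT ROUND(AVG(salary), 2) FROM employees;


SUM(salary) = 350000
COUNT = 6
ROUND(AVG, 2) = ROUND(350000 / 6, 2) = 58333.33

58333.33


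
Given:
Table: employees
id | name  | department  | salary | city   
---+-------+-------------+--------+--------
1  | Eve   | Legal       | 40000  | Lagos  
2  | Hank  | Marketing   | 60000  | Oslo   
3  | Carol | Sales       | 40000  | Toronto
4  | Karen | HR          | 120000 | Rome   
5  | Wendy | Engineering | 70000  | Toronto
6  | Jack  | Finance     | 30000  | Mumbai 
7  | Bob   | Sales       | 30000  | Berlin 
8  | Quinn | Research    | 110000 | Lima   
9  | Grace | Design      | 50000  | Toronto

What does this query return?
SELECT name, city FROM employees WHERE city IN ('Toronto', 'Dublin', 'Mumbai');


Filtering: city IN ('Toronto', 'Dublin', 'Mumbai')
Matching: 4 rows

4 rows:
Carol, Toronto
Wendy, Toronto
Jack, Mumbai
Grace, Toronto


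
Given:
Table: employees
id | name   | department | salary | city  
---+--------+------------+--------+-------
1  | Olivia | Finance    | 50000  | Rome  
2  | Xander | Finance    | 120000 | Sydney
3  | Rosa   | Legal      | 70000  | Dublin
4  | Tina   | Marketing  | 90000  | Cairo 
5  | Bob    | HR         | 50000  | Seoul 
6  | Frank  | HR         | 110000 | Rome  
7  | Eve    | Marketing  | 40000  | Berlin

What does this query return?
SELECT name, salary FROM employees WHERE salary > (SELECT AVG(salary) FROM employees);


Subquery: AVG(salary) = 75714.29
Filtering: salary > 75714.29
  Xander (120000) -> MATCH
  Tina (90000) -> MATCH
  Frank (110000) -> MATCH


3 rows:
Xander, 120000
Tina, 90000
Frank, 110000


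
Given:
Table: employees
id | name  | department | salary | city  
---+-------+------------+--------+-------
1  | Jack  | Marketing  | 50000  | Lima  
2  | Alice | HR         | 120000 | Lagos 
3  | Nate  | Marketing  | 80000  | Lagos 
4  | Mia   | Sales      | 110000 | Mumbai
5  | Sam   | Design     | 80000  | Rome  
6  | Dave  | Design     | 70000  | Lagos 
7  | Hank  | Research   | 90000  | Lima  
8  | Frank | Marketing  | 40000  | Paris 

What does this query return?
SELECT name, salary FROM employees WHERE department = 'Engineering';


Filtering: department = 'Engineering'
Matching rows: 0

Empty result set (0 rows)


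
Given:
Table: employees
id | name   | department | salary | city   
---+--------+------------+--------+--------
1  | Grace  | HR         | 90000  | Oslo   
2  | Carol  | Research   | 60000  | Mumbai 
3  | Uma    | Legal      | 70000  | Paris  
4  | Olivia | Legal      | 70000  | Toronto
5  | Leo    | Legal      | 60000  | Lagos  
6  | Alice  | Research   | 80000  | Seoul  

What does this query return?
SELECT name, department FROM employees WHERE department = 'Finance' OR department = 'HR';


Filtering: department = 'Finance' OR 'HR'
Matching: 1 rows

1 rows:
Grace, HR


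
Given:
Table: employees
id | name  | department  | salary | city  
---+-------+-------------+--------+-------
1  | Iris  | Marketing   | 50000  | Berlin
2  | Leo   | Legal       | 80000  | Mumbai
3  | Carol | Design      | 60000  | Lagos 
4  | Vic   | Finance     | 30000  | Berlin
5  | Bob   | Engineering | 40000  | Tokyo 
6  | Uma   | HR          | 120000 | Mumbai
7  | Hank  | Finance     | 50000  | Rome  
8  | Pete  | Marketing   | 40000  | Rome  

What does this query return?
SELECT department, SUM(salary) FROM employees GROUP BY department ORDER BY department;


Summing salary within each department:
  Design: 60000 = 60000
  Engineering: 40000 = 40000
  Finance: 30000 + 50000 = 80000
  HR: 120000 = 120000
  Legal: 80000 = 80000
  Marketing: 50000 + 40000 = 90000


6 groups:
Design, 60000
Engineering, 40000
Finance, 80000
HR, 120000
Legal, 80000
Marketing, 90000


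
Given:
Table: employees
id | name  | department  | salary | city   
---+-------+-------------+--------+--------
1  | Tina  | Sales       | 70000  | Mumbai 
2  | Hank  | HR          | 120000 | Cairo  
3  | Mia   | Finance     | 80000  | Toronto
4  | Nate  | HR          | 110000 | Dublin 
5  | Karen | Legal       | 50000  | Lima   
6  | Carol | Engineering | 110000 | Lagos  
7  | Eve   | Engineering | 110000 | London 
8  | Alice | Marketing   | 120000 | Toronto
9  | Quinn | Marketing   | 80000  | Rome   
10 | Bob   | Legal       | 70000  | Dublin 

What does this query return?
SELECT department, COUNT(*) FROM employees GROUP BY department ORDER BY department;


Assigning each row to its department group:
  Tina -> Sales
  Hank -> HR
  Mia -> Finance
  Nate -> HR
  Karen -> Legal
  Carol -> Engineering
  Eve -> Engineering
  Alice -> Marketing
  Quinn -> Marketing
  Bob -> Legal


6 groups:
Engineering, 2
Finance, 1
HR, 2
Legal, 2
Marketing, 2
Sales, 1


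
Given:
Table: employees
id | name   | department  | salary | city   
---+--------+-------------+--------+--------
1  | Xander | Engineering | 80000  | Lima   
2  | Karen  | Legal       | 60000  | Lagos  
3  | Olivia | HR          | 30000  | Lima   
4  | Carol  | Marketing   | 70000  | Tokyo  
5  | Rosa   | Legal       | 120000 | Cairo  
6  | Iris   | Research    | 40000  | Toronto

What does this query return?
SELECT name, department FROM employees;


Projecting columns: name, department

6 rows:
Xander, Engineering
Karen, Legal
Olivia, HR
Carol, Marketing
Rosa, Legal
Iris, Research


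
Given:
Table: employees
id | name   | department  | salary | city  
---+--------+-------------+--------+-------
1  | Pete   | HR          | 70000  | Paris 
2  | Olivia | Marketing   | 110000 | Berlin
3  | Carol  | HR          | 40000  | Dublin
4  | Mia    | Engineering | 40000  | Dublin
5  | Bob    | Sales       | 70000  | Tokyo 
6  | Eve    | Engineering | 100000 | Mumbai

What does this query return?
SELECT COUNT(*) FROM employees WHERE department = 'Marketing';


Counting rows where department = 'Marketing'
  Olivia -> MATCH


1


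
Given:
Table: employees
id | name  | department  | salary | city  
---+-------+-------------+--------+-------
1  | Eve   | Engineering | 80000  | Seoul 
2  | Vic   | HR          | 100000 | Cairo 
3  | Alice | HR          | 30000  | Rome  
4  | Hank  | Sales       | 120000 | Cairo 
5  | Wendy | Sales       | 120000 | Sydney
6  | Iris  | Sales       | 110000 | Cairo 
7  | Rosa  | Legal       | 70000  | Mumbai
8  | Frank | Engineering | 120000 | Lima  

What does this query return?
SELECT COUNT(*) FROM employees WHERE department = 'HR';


Counting rows where department = 'HR'
  Vic -> MATCH
  Alice -> MATCH


2


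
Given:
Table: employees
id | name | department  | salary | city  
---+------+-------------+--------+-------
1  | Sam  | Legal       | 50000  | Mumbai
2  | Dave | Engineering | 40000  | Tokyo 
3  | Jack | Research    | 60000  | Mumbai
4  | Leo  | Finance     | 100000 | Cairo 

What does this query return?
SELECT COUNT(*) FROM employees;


COUNT(*) counts all rows

4


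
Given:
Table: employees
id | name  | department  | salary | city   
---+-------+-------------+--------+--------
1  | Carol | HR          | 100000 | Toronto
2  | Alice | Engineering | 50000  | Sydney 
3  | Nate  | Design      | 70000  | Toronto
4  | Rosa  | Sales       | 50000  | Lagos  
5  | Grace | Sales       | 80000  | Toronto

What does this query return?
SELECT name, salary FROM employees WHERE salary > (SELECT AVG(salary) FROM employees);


Subquery: AVG(salary) = 70000.0
Filtering: salary > 70000.0
  Carol (100000) -> MATCH
  Grace (80000) -> MATCH


2 rows:
Carol, 100000
Grace, 80000


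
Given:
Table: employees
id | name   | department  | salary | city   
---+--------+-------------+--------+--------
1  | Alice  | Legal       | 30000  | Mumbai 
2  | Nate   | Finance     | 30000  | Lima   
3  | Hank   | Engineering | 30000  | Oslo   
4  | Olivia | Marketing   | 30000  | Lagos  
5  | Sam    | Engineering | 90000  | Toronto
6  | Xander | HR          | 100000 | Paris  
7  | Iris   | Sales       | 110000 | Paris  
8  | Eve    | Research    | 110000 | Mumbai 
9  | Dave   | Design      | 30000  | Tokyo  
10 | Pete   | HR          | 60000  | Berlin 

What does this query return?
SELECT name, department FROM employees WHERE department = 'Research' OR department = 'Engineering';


Filtering: department = 'Research' OR 'Engineering'
Matching: 3 rows

3 rows:
Hank, Engineering
Sam, Engineering
Eve, Research


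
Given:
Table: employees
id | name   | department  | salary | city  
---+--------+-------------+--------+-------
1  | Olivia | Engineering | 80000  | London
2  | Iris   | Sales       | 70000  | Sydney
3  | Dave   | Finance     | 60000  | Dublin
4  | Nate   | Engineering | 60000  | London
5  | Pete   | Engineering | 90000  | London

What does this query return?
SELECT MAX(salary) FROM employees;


Salaries: 80000, 70000, 60000, 60000, 90000
MAX = 90000

90000


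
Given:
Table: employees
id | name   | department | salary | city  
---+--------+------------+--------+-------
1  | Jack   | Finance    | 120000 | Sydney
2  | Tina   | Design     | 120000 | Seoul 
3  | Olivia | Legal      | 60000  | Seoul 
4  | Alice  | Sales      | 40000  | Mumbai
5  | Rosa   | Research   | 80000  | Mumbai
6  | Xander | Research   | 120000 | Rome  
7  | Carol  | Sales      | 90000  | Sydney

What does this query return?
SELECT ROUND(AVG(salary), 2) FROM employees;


SUM(salary) = 630000
COUNT = 7
ROUND(AVG, 2) = ROUND(630000 / 7, 2) = 90000.0

90000.0


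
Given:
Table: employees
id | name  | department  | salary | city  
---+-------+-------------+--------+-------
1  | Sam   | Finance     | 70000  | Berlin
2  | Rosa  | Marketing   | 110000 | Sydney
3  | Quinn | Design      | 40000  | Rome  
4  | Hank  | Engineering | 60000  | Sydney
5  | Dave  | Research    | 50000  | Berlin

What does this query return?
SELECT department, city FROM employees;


Projecting columns: department, city

5 rows:
Finance, Berlin
Marketing, Sydney
Design, Rome
Engineering, Sydney
Research, Berlin


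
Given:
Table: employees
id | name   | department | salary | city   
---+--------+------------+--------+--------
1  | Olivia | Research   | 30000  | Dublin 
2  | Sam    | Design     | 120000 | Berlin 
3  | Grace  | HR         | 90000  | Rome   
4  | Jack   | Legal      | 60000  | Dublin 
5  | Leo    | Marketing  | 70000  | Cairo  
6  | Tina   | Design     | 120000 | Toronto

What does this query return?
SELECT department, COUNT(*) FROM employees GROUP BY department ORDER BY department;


Assigning each row to its department group:
  Olivia -> Research
  Sam -> Design
  Grace -> HR
  Jack -> Legal
  Leo -> Marketing
  Tina -> Design


5 groups:
Design, 2
HR, 1
Legal, 1
Marketing, 1
Research, 1


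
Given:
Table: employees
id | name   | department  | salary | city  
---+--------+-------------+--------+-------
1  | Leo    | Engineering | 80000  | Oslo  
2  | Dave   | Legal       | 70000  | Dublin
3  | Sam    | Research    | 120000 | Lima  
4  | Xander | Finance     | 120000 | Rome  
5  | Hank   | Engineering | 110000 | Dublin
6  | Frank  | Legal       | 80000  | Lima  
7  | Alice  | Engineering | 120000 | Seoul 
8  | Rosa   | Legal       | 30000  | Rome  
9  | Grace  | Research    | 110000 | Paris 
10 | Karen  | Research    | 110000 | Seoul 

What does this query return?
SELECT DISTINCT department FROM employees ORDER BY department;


All 'department' values (row order): Engineering, Legal, Research, Finance, Engineering, Legal, Engineering, Legal, Research, Research
Removing duplicates leaves 4 unique value(s).

4 values:
Engineering
Finance
Legal
Research


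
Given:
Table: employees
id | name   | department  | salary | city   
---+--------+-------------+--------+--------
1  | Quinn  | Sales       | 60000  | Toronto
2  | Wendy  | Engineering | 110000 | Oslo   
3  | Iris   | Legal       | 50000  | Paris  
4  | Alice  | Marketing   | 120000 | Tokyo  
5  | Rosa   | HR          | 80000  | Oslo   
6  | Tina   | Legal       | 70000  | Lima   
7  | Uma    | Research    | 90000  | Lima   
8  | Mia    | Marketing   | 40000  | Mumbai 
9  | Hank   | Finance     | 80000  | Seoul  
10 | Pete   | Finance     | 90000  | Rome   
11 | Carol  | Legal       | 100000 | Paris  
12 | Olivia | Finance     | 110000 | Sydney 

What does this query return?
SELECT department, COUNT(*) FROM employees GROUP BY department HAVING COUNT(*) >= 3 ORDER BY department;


Groups with count >= 3:
  Finance: 3 -> PASS
  Legal: 3 -> PASS
  Engineering: 1 -> filtered out
  HR: 1 -> filtered out
  Marketing: 2 -> filtered out
  Research: 1 -> filtered out
  Sales: 1 -> filtered out


2 groups:
Finance, 3
Legal, 3


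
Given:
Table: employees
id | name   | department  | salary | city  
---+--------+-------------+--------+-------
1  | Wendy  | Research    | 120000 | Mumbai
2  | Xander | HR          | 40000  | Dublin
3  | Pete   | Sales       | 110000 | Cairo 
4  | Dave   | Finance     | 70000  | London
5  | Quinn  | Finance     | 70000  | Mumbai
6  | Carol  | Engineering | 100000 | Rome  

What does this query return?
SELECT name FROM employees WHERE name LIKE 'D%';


LIKE 'D%' matches names starting with 'D'
Matching: 1

1 rows:
Dave


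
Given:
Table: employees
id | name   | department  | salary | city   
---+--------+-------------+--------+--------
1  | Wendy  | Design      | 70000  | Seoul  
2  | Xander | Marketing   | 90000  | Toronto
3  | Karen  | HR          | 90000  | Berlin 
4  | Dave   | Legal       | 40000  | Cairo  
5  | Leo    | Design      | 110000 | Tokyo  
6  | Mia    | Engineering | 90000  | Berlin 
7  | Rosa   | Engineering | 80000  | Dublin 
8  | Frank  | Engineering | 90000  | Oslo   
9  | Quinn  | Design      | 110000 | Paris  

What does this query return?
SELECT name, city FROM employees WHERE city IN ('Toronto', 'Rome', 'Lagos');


Filtering: city IN ('Toronto', 'Rome', 'Lagos')
Matching: 1 rows

1 rows:
Xander, Toronto


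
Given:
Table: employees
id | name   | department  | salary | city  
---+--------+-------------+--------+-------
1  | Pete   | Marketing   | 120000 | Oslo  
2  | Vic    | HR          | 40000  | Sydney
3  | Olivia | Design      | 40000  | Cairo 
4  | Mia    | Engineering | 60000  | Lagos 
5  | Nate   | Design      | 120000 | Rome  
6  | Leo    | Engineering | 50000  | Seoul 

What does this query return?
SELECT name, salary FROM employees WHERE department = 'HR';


Filtering: department = 'HR'
Matching rows: 1

1 rows:
Vic, 40000


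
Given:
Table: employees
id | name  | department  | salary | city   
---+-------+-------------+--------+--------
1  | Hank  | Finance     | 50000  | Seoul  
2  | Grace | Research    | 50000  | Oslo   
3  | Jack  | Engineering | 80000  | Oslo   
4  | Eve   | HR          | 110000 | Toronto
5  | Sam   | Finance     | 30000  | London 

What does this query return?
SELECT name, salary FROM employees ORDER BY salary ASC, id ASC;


Sorting by salary ASC, then id ASC for ties

5 rows:
Sam, 30000
Hank, 50000
Grace, 50000
Jack, 80000
Eve, 110000


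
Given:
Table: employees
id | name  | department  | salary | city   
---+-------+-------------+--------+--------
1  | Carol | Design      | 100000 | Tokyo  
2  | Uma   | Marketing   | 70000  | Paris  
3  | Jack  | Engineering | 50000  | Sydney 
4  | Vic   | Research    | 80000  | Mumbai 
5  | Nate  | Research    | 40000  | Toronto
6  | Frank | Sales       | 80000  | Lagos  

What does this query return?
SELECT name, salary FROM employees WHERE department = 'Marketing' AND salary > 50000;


Filtering: department = 'Marketing' AND salary > 50000
Matching: 1 rows

1 rows:
Uma, 70000


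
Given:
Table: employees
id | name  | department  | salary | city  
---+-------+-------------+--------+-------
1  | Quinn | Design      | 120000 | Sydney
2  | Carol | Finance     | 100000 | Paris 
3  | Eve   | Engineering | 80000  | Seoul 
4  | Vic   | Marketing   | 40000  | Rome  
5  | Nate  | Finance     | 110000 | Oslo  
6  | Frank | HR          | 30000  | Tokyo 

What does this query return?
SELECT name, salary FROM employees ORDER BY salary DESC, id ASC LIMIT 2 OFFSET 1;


Sort by salary DESC (id ASC tiebreak), then skip 1 and take 2
Rows 2 through 3

2 rows:
Nate, 110000
Carol, 100000


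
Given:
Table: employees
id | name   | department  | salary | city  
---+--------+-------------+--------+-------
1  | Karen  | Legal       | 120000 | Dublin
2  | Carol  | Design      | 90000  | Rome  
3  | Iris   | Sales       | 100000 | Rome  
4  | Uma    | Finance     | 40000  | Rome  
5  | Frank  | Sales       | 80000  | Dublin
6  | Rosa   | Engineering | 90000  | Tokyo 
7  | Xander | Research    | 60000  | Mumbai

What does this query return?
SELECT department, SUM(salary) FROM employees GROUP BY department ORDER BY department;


Summing salary within each department:
  Design: 90000 = 90000
  Engineering: 90000 = 90000
  Finance: 40000 = 40000
  Legal: 120000 = 120000
  Research: 60000 = 60000
  Sales: 100000 + 80000 = 180000


6 groups:
Design, 90000
Engineering, 90000
Finance, 40000
Legal, 120000
Research, 60000
Sales, 180000


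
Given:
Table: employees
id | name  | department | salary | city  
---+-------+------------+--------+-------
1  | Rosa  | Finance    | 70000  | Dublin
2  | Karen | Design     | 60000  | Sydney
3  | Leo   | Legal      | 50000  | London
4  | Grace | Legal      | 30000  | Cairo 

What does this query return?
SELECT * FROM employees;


SELECT * returns all 4 rows with all columns

4 rows:
1, Rosa, Finance, 70000, Dublin
2, Karen, Design, 60000, Sydney
3, Leo, Legal, 50000, London
4, Grace, Legal, 30000, Cairo


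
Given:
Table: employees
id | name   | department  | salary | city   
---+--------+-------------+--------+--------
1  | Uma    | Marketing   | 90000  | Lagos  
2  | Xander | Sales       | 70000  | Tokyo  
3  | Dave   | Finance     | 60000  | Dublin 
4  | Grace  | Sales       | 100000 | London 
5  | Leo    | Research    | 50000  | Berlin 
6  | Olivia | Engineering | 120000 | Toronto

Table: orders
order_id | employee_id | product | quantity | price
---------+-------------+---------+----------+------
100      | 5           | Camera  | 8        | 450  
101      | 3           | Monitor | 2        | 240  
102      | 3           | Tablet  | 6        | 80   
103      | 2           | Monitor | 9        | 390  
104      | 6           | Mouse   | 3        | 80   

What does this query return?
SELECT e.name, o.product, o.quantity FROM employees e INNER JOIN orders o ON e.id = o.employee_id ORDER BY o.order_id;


Joining employees.id = orders.employee_id:
  employee Leo (id=5) -> order Camera
  employee Dave (id=3) -> order Monitor
  employee Dave (id=3) -> order Tablet
  employee Xander (id=2) -> order Monitor
  employee Olivia (id=6) -> order Mouse


5 rows:
Leo, Camera, 8
Dave, Monitor, 2
Dave, Tablet, 6
Xander, Monitor, 9
Olivia, Mouse, 3


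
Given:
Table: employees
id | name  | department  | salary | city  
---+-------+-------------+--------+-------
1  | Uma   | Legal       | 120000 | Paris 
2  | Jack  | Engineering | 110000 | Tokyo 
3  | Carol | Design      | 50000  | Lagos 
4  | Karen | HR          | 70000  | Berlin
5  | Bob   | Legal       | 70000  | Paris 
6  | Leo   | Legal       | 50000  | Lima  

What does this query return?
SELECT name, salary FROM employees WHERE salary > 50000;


Filtering: salary > 50000
Matching: 4 rows

4 rows:
Uma, 120000
Jack, 110000
Karen, 70000
Bob, 70000


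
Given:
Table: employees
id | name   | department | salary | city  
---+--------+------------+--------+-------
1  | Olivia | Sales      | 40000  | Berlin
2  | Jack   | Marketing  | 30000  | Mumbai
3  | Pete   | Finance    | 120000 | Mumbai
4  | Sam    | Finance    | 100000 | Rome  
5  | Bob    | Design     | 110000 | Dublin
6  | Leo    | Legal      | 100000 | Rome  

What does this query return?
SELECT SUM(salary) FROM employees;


SUM(salary) = 40000 + 30000 + 120000 + 100000 + 110000 + 100000 = 500000

500000


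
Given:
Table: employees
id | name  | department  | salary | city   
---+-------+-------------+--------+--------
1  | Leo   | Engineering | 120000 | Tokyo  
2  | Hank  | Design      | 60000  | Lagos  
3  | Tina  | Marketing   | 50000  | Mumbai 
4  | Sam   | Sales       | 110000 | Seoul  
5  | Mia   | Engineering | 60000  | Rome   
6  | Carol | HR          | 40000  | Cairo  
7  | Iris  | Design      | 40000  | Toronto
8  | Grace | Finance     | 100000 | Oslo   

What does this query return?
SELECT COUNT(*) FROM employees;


COUNT(*) counts all rows

8


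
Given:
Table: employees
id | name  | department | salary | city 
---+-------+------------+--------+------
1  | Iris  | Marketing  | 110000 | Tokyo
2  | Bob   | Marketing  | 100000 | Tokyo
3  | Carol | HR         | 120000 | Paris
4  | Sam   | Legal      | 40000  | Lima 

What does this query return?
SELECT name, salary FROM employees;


Projecting columns: name, salary

4 rows:
Iris, 110000
Bob, 100000
Carol, 120000
Sam, 40000


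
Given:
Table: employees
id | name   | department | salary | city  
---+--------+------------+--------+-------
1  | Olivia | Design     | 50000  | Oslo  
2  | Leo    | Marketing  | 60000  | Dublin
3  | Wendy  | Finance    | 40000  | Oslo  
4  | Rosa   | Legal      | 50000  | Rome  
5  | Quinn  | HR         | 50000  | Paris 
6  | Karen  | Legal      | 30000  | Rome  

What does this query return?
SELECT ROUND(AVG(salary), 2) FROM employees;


SUM(salary) = 280000
COUNT = 6
ROUND(AVG, 2) = ROUND(280000 / 6, 2) = 46666.67

46666.67


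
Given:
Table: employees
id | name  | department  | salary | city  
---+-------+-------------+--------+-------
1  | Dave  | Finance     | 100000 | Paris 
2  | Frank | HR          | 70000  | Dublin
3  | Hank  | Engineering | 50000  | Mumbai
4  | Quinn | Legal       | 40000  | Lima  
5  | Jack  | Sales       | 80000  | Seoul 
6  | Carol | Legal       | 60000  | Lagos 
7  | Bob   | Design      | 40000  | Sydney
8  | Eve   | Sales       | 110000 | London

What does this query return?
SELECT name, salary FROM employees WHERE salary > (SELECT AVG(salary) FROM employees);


Subquery: AVG(salary) = 68750.0
Filtering: salary > 68750.0
  Dave (100000) -> MATCH
  Frank (70000) -> MATCH
  Jack (80000) -> MATCH
  Eve (110000) -> MATCH


4 rows:
Dave, 100000
Frank, 70000
Jack, 80000
Eve, 110000


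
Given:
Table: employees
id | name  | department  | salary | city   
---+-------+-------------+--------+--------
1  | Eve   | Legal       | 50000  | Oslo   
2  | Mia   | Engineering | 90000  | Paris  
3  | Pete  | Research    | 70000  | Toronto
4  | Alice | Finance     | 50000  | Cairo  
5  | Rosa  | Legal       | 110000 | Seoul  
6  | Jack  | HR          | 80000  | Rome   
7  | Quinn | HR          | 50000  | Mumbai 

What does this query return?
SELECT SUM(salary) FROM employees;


SUM(salary) = 50000 + 90000 + 70000 + 50000 + 110000 + 80000 + 50000 = 500000

500000


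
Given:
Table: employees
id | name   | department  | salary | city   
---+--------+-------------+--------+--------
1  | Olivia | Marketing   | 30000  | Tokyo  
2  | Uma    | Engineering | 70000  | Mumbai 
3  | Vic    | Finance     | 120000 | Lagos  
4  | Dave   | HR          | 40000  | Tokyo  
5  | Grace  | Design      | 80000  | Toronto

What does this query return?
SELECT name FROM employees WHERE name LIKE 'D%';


LIKE 'D%' matches names starting with 'D'
Matching: 1

1 rows:
Dave


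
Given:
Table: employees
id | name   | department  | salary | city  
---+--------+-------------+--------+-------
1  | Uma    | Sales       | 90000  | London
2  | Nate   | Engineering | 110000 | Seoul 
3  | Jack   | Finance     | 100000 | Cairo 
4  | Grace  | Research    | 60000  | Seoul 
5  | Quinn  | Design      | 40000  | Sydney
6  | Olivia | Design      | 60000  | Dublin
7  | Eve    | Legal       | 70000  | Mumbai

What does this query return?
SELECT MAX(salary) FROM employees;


Salaries: 90000, 110000, 100000, 60000, 40000, 60000, 70000
MAX = 110000

110000


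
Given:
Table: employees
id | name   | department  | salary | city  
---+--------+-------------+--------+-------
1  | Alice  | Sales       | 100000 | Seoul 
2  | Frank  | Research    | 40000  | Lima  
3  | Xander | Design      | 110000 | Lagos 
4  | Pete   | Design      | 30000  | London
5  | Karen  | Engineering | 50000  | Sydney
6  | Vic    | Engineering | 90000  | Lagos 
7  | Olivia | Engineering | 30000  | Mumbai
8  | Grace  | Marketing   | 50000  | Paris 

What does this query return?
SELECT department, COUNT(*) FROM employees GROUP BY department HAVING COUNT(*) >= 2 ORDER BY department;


Groups with count >= 2:
  Design: 2 -> PASS
  Engineering: 3 -> PASS
  Marketing: 1 -> filtered out
  Research: 1 -> filtered out
  Sales: 1 -> filtered out


2 groups:
Design, 2
Engineering, 3


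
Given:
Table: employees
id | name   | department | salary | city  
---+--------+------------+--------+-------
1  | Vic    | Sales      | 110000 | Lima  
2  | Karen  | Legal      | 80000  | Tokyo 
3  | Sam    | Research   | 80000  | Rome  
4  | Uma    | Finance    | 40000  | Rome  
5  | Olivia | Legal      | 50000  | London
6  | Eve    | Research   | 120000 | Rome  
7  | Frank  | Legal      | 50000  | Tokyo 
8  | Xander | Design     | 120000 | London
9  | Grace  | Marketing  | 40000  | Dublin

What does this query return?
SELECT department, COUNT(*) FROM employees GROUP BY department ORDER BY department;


Assigning each row to its department group:
  Vic -> Sales
  Karen -> Legal
  Sam -> Research
  Uma -> Finance
  Olivia -> Legal
  Eve -> Research
  Frank -> Legal
  Xander -> Design
  Grace -> Marketing


6 groups:
Design, 1
Finance, 1
Legal, 3
Marketing, 1
Research, 2
Sales, 1


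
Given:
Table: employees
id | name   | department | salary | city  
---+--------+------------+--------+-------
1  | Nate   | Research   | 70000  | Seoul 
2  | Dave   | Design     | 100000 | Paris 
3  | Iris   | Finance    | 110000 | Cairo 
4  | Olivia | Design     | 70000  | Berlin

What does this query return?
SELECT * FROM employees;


SELECT * returns all 4 rows with all columns

4 rows:
1, Nate, Research, 70000, Seoul
2, Dave, Design, 100000, Paris
3, Iris, Finance, 110000, Cairo
4, Olivia, Design, 70000, Berlin


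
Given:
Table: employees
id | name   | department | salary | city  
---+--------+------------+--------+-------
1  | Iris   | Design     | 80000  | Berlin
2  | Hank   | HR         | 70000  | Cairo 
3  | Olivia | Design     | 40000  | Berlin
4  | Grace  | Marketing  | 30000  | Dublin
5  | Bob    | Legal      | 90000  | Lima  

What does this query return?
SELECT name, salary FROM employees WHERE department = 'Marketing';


Filtering: department = 'Marketing'
Matching rows: 1

1 rows:
Grace, 30000


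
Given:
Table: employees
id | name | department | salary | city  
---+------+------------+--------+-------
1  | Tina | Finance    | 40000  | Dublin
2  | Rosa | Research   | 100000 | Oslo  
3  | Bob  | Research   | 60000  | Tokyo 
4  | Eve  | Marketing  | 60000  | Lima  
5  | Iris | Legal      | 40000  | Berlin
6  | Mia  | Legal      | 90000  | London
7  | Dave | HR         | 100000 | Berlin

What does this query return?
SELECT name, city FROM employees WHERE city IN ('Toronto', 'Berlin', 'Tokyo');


Filtering: city IN ('Toronto', 'Berlin', 'Tokyo')
Matching: 3 rows

3 rows:
Bob, Tokyo
Iris, Berlin
Dave, Berlin


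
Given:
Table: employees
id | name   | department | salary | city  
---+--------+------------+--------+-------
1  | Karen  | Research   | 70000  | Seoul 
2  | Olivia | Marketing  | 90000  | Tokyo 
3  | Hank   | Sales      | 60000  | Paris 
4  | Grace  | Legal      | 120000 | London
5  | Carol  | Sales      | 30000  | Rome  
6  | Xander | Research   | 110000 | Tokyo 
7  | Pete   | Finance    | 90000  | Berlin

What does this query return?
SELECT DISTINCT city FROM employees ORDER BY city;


All 'city' values (row order): Seoul, Tokyo, Paris, London, Rome, Tokyo, Berlin
Removing duplicates leaves 6 unique value(s).

6 values:
Berlin
London
Paris
Rome
Seoul
Tokyo


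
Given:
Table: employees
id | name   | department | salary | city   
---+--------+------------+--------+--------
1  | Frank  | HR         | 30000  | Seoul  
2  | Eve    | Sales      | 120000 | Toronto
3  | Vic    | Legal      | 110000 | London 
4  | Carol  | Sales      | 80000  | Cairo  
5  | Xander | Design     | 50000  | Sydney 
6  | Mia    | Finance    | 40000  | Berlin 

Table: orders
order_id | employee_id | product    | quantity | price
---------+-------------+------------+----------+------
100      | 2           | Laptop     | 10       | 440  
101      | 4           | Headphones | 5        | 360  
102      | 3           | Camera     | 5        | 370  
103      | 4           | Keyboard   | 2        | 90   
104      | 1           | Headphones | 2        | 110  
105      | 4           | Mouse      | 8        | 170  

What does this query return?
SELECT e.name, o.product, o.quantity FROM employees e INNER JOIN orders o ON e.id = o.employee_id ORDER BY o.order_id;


Joining employees.id = orders.employee_id:
  employee Eve (id=2) -> order Laptop
  employee Carol (id=4) -> order Headphones
  employee Vic (id=3) -> order Camera
  employee Carol (id=4) -> order Keyboard
  employee Frank (id=1) -> order Headphones
  employee Carol (id=4) -> order Mouse


6 rows:
Eve, Laptop, 10
Carol, Headphones, 5
Vic, Camera, 5
Carol, Keyboard, 2
Frank, Headphones, 2
Carol, Mouse, 8


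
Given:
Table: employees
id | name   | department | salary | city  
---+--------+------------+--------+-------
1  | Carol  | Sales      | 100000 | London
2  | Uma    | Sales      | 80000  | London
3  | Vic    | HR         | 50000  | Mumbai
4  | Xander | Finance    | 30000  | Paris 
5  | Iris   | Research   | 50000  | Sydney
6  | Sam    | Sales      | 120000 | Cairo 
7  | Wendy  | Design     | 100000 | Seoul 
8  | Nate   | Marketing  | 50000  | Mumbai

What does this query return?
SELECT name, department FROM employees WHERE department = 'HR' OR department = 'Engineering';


Filtering: department = 'HR' OR 'Engineering'
Matching: 1 rows

1 rows:
Vic, HR


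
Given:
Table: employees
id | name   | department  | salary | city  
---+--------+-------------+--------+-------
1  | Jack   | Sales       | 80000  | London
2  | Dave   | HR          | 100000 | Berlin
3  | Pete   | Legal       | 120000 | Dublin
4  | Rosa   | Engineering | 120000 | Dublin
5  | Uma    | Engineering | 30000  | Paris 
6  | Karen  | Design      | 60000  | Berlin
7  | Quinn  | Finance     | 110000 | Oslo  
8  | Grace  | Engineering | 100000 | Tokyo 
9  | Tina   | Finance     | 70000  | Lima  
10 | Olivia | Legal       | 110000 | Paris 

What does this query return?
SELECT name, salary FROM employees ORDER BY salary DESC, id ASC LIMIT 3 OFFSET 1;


Sort by salary DESC (id ASC tiebreak), then skip 1 and take 3
Rows 2 through 4

3 rows:
Rosa, 120000
Quinn, 110000
Olivia, 110000


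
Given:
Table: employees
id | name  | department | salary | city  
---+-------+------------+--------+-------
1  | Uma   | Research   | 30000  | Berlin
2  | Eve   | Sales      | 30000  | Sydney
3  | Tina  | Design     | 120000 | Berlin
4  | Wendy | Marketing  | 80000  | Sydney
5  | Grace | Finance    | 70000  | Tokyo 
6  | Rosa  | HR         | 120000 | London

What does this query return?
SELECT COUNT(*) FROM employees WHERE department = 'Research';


Counting rows where department = 'Research'
  Uma -> MATCH


1


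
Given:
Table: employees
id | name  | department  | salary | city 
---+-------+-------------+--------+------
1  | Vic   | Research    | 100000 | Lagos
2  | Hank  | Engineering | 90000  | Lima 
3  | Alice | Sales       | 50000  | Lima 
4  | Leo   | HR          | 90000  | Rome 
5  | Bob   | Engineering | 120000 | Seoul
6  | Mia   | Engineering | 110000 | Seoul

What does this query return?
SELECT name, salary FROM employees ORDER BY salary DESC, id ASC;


Sorting by salary DESC, then id ASC for ties

6 rows:
Bob, 120000
Mia, 110000
Vic, 100000
Hank, 90000
Leo, 90000
Alice, 50000


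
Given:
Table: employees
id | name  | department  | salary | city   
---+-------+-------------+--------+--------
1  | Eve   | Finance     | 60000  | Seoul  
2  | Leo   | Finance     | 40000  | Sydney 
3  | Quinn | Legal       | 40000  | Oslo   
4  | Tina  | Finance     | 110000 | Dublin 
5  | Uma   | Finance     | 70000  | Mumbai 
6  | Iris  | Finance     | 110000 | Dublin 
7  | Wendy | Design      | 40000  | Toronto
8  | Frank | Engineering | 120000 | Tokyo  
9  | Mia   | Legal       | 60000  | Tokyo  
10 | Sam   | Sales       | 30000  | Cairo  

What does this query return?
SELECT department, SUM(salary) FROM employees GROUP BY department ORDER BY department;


Summing salary within each department:
  Design: 40000 = 40000
  Engineering: 120000 = 120000
  Finance: 60000 + 40000 + 110000 + 70000 + 110000 = 390000
  Legal: 40000 + 60000 = 100000
  Sales: 30000 = 30000


5 groups:
Design, 40000
Engineering, 120000
Finance, 390000
Legal, 100000
Sales, 30000


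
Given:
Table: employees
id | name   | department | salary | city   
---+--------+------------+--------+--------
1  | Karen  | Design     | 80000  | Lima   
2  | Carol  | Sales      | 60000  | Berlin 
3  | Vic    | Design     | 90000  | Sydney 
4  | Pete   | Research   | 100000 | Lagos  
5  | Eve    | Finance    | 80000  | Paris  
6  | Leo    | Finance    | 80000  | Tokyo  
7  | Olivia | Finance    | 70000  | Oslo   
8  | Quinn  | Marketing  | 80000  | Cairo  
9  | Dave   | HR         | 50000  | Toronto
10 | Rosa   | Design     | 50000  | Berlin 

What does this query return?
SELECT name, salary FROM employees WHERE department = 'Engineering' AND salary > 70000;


Filtering: department = 'Engineering' AND salary > 70000
Matching: 0 rows

Empty result set (0 rows)


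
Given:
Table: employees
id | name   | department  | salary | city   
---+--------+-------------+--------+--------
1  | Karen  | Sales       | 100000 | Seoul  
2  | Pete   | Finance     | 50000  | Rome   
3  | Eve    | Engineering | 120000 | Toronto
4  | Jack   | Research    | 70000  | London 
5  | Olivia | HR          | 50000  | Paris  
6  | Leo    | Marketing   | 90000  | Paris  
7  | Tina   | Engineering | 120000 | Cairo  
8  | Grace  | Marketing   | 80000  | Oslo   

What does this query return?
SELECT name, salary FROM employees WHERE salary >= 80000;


Filtering: salary >= 80000
Matching: 5 rows

5 rows:
Karen, 100000
Eve, 120000
Leo, 90000
Tina, 120000
Grace, 80000


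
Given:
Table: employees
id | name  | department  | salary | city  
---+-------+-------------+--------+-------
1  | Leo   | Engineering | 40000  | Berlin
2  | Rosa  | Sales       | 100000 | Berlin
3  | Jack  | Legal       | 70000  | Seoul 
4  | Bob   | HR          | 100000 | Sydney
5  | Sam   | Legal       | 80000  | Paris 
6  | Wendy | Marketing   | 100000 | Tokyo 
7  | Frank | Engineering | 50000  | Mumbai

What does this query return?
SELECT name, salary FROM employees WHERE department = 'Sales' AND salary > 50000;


Filtering: department = 'Sales' AND salary > 50000
Matching: 1 rows

1 rows:
Rosa, 100000


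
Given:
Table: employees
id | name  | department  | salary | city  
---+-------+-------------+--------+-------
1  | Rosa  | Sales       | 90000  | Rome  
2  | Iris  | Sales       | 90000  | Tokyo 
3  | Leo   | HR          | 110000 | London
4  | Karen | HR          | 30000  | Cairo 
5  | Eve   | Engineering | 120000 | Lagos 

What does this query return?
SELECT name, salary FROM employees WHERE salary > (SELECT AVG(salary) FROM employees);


Subquery: AVG(salary) = 88000.0
Filtering: salary > 88000.0
  Rosa (90000) -> MATCH
  Iris (90000) -> MATCH
  Leo (110000) -> MATCH
  Eve (120000) -> MATCH


4 rows:
Rosa, 90000
Iris, 90000
Leo, 110000
Eve, 120000


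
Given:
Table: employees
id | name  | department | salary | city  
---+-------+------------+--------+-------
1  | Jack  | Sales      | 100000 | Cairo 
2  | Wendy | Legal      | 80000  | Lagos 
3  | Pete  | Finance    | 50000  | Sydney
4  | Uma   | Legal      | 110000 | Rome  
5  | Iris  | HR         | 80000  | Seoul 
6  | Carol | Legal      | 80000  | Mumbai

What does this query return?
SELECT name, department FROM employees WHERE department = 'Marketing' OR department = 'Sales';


Filtering: department = 'Marketing' OR 'Sales'
Matching: 1 rows

1 rows:
Jack, Sales


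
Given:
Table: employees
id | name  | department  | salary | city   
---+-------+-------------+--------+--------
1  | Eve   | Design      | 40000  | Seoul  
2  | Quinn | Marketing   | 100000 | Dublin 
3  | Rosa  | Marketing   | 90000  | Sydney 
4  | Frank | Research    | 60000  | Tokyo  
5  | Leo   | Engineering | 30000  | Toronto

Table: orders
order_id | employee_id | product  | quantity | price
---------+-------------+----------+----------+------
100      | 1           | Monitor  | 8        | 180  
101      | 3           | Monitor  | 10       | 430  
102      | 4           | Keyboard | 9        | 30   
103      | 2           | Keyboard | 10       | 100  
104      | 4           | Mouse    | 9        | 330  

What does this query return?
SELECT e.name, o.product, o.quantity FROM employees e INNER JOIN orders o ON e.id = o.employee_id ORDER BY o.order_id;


Joining employees.id = orders.employee_id:
  employee Eve (id=1) -> order Monitor
  employee Rosa (id=3) -> order Monitor
  employee Frank (id=4) -> order Keyboard
  employee Quinn (id=2) -> order Keyboard
  employee Frank (id=4) -> order Mouse


5 rows:
Eve, Monitor, 8
Rosa, Monitor, 10
Frank, Keyboard, 9
Quinn, Keyboard, 10
Frank, Mouse, 9


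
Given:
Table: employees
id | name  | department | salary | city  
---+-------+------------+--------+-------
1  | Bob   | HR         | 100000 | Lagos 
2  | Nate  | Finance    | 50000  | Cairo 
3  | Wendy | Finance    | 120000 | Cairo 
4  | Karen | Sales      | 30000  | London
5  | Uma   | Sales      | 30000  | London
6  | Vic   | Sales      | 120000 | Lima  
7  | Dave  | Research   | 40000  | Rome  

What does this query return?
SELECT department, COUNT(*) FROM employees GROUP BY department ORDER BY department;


Assigning each row to its department group:
  Bob -> HR
  Nate -> Finance
  Wendy -> Finance
  Karen -> Sales
  Uma -> Sales
  Vic -> Sales
  Dave -> Research


4 groups:
Finance, 2
HR, 1
Research, 1
Sales, 3


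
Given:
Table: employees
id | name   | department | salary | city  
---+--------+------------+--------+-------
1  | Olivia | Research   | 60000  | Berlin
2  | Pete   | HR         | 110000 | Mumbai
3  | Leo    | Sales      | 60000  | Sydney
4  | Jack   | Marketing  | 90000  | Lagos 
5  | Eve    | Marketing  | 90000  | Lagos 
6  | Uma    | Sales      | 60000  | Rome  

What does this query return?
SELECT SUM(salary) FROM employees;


SUM(salary) = 60000 + 110000 + 60000 + 90000 + 90000 + 60000 = 470000

470000


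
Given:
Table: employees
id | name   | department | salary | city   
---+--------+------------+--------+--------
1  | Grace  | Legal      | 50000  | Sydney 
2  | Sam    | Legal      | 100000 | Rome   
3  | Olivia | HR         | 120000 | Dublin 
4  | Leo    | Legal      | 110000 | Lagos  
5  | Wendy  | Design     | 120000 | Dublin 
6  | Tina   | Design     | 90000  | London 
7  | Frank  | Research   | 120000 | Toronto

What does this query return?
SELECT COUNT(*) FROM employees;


COUNT(*) counts all rows

7


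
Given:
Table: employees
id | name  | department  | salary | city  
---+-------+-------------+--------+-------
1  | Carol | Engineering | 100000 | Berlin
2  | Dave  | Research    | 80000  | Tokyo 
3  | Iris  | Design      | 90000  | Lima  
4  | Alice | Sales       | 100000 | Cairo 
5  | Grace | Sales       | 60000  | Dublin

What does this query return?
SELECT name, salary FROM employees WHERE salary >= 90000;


Filtering: salary >= 90000
Matching: 3 rows

3 rows:
Carol, 100000
Iris, 90000
Alice, 100000
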